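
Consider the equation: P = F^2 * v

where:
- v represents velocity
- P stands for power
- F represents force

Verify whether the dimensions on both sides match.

No

v (velocity) has dimensions [L T^-1].
P (power) has dimensions [L^2 M T^-3].
F (force) has dimensions [L M T^-2].

Left side: [L^2 M T^-3]
Right side: [L^3 M^2 T^-5]

The two sides have different dimensions, so the equation is NOT dimensionally consistent.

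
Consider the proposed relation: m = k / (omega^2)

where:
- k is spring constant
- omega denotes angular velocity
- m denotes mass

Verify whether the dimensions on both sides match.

Yes

k (spring constant) has dimensions [M T^-2].
omega (angular velocity) has dimensions [T^-1].
m (mass) has dimensions [M].

Left side: [M]
Right side: [M]

Both sides have the same dimensions, so the equation is dimensionally consistent.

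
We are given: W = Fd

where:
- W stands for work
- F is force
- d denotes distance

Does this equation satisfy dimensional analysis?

Yes

W (work) has dimensions [L^2 M T^-2].
F (force) has dimensions [L M T^-2].
d (distance) has dimensions [L].

Left side: [L^2 M T^-2]
Right side: [L^2 M T^-2]

Both sides have the same dimensions, so the equation is dimensionally consistent.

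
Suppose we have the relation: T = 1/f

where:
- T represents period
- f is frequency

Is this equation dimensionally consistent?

Yes

T (period) has dimensions [T].
f (frequency) has dimensions [T^-1].

Left side: [T]
Right side: [T]

Both sides have the same dimensions, so the equation is dimensionally consistent.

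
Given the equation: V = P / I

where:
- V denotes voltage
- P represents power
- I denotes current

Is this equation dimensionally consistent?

Yes

V (voltage) has dimensions [I^-1 L^2 M T^-3].
P (power) has dimensions [L^2 M T^-3].
I (current) has dimensions [I].

Left side: [I^-1 L^2 M T^-3]
Right side: [I^-1 L^2 M T^-3]

Both sides have the same dimensions, so the equation is dimensionally consistent.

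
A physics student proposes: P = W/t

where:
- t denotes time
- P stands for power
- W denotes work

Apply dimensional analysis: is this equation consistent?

Yes

t (time) has dimensions [T].
P (power) has dimensions [L^2 M T^-3].
W (work) has dimensions [L^2 M T^-2].

Left side: [L^2 M T^-3]
Right side: [L^2 M T^-3]

Both sides have the same dimensions, so the equation is dimensionally consistent.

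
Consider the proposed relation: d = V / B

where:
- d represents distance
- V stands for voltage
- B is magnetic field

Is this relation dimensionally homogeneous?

No

d (distance) has dimensions [L].
V (voltage) has dimensions [I^-1 L^2 M T^-3].
B (magnetic field) has dimensions [I^-1 M T^-2].

Left side: [L]
Right side: [L^2 T^-1]

The two sides have different dimensions, so the equation is NOT dimensionally consistent.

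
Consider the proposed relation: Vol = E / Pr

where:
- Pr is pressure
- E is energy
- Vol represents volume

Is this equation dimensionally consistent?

Yes

Pr (pressure) has dimensions [L^-1 M T^-2].
E (energy) has dimensions [L^2 M T^-2].
Vol (volume) has dimensions [L^3].

Left side: [L^3]
Right side: [L^3]

Both sides have the same dimensions, so the equation is dimensionally consistent.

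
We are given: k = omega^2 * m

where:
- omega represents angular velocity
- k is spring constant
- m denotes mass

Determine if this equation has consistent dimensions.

Yes

omega (angular velocity) has dimensions [T^-1].
k (spring constant) has dimensions [M T^-2].
m (mass) has dimensions [M].

Left side: [M T^-2]
Right side: [M T^-2]

Both sides have the same dimensions, so the equation is dimensionally consistent.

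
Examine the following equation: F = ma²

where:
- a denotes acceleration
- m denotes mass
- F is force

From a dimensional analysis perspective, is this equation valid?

No

a (acceleration) has dimensions [L T^-2].
m (mass) has dimensions [M].
F (force) has dimensions [L M T^-2].

Left side: [L M T^-2]
Right side: [L^2 M T^-4]

The two sides have different dimensions, so the equation is NOT dimensionally consistent.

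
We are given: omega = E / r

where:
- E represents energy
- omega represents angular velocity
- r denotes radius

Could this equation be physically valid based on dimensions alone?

No

E (energy) has dimensions [L^2 M T^-2].
omega (angular velocity) has dimensions [T^-1].
r (radius) has dimensions [L].

Left side: [T^-1]
Right side: [L M T^-2]

The two sides have different dimensions, so the equation is NOT dimensionally consistent.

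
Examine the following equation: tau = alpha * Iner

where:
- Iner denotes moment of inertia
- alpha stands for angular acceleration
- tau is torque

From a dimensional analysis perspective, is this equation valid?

Yes

Iner (moment of inertia) has dimensions [L^2 M].
alpha (angular acceleration) has dimensions [T^-2].
tau (torque) has dimensions [L^2 M T^-2].

Left side: [L^2 M T^-2]
Right side: [L^2 M T^-2]

Both sides have the same dimensions, so the equation is dimensionally consistent.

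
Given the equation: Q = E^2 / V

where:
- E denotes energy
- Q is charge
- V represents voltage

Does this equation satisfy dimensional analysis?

No

E (energy) has dimensions [L^2 M T^-2].
Q (charge) has dimensions [I T].
V (voltage) has dimensions [I^-1 L^2 M T^-3].

Left side: [I T]
Right side: [I L^2 M T^-1]

The two sides have different dimensions, so the equation is NOT dimensionally consistent.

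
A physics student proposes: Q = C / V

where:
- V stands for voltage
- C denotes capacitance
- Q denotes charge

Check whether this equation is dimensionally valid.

No

V (voltage) has dimensions [I^-1 L^2 M T^-3].
C (capacitance) has dimensions [I^2 L^-2 M^-1 T^4].
Q (charge) has dimensions [I T].

Left side: [I T]
Right side: [I^3 L^-4 M^-2 T^7]

The two sides have different dimensions, so the equation is NOT dimensionally consistent.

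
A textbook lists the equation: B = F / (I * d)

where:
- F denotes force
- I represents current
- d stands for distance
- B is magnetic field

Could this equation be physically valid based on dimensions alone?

Yes

F (force) has dimensions [L M T^-2].
I (current) has dimensions [I].
d (distance) has dimensions [L].
B (magnetic field) has dimensions [I^-1 M T^-2].

Left side: [I^-1 M T^-2]
Right side: [I^-1 M T^-2]

Both sides have the same dimensions, so the equation is dimensionally consistent.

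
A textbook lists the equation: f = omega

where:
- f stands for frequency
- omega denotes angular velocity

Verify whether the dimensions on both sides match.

Yes

f (frequency) has dimensions [T^-1].
omega (angular velocity) has dimensions [T^-1].

Left side: [T^-1]
Right side: [T^-1]

Both sides have the same dimensions, so the equation is dimensionally consistent.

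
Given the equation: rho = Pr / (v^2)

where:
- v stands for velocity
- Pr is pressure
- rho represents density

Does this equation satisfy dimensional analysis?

Yes

v (velocity) has dimensions [L T^-1].
Pr (pressure) has dimensions [L^-1 M T^-2].
rho (density) has dimensions [L^-3 M].

Left side: [L^-3 M]
Right side: [L^-3 M]

Both sides have the same dimensions, so the equation is dimensionally consistent.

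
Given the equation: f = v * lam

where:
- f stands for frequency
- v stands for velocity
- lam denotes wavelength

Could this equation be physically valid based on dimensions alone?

No

f (frequency) has dimensions [T^-1].
v (velocity) has dimensions [L T^-1].
lam (wavelength) has dimensions [L].

Left side: [T^-1]
Right side: [L^2 T^-1]

The two sides have different dimensions, so the equation is NOT dimensionally consistent.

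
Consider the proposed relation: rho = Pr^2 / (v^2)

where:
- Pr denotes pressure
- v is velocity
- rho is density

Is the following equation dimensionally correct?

No

Pr (pressure) has dimensions [L^-1 M T^-2].
v (velocity) has dimensions [L T^-1].
rho (density) has dimensions [L^-3 M].

Left side: [L^-3 M]
Right side: [L^-4 M^2 T^-2]

The two sides have different dimensions, so the equation is NOT dimensionally consistent.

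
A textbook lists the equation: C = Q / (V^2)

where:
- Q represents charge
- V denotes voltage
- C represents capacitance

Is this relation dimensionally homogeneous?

No

Q (charge) has dimensions [I T].
V (voltage) has dimensions [I^-1 L^2 M T^-3].
C (capacitance) has dimensions [I^2 L^-2 M^-1 T^4].

Left side: [I^2 L^-2 M^-1 T^4]
Right side: [I^3 L^-4 M^-2 T^7]

The two sides have different dimensions, so the equation is NOT dimensionally consistent.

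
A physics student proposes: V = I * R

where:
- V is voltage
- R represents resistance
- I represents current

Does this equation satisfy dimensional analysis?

Yes

V (voltage) has dimensions [I^-1 L^2 M T^-3].
R (resistance) has dimensions [I^-2 L^2 M T^-3].
I (current) has dimensions [I].

Left side: [I^-1 L^2 M T^-3]
Right side: [I^-1 L^2 M T^-3]

Both sides have the same dimensions, so the equation is dimensionally consistent.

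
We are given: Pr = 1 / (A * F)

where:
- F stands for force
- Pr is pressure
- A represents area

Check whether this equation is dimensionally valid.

No

F (force) has dimensions [L M T^-2].
Pr (pressure) has dimensions [L^-1 M T^-2].
A (area) has dimensions [L^2].

Left side: [L^-1 M T^-2]
Right side: [L^-3 M^-1 T^2]

The two sides have different dimensions, so the equation is NOT dimensionally consistent.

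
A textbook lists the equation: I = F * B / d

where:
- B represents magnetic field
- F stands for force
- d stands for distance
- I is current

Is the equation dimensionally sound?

No

B (magnetic field) has dimensions [I^-1 M T^-2].
F (force) has dimensions [L M T^-2].
d (distance) has dimensions [L].
I (current) has dimensions [I].

Left side: [I]
Right side: [I^-1 M^2 T^-4]

The two sides have different dimensions, so the equation is NOT dimensionally consistent.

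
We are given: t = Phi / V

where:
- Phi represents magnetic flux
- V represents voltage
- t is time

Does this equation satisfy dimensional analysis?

Yes

Phi (magnetic flux) has dimensions [I^-1 L^2 M T^-2].
V (voltage) has dimensions [I^-1 L^2 M T^-3].
t (time) has dimensions [T].

Left side: [T]
Right side: [T]

Both sides have the same dimensions, so the equation is dimensionally consistent.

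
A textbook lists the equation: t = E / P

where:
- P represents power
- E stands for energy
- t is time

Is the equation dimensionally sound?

Yes

P (power) has dimensions [L^2 M T^-3].
E (energy) has dimensions [L^2 M T^-2].
t (time) has dimensions [T].

Left side: [T]
Right side: [T]

Both sides have the same dimensions, so the equation is dimensionally consistent.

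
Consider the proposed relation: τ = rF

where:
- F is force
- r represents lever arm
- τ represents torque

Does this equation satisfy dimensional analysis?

Yes

F (force) has dimensions [L M T^-2].
r (lever arm) has dimensions [L].
τ (torque) has dimensions [L^2 M T^-2].

Left side: [L^2 M T^-2]
Right side: [L^2 M T^-2]

Both sides have the same dimensions, so the equation is dimensionally consistent.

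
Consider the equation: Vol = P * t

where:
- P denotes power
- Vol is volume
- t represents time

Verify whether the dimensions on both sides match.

No

P (power) has dimensions [L^2 M T^-3].
Vol (volume) has dimensions [L^3].
t (time) has dimensions [T].

Left side: [L^3]
Right side: [L^2 M T^-2]

The two sides have different dimensions, so the equation is NOT dimensionally consistent.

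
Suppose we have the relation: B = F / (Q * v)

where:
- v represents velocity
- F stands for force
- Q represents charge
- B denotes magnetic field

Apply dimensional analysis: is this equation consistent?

Yes

v (velocity) has dimensions [L T^-1].
F (force) has dimensions [L M T^-2].
Q (charge) has dimensions [I T].
B (magnetic field) has dimensions [I^-1 M T^-2].

Left side: [I^-1 M T^-2]
Right side: [I^-1 M T^-2]

Both sides have the same dimensions, so the equation is dimensionally consistent.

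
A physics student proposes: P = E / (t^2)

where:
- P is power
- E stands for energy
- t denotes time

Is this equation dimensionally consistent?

No

P (power) has dimensions [L^2 M T^-3].
E (energy) has dimensions [L^2 M T^-2].
t (time) has dimensions [T].

Left side: [L^2 M T^-3]
Right side: [L^2 M T^-4]

The two sides have different dimensions, so the equation is NOT dimensionally consistent.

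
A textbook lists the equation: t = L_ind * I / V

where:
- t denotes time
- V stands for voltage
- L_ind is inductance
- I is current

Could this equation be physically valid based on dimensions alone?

Yes

t (time) has dimensions [T].
V (voltage) has dimensions [I^-1 L^2 M T^-3].
L_ind (inductance) has dimensions [I^-2 L^2 M T^-2].
I (current) has dimensions [I].

Left side: [T]
Right side: [T]

Both sides have the same dimensions, so the equation is dimensionally consistent.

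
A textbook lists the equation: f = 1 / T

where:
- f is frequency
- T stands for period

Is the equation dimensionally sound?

Yes

f (frequency) has dimensions [T^-1].
T (period) has dimensions [T].

Left side: [T^-1]
Right side: [T^-1]

Both sides have the same dimensions, so the equation is dimensionally consistent.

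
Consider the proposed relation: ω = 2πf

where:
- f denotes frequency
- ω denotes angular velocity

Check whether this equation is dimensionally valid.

Yes

f (frequency) has dimensions [T^-1].
ω (angular velocity) has dimensions [T^-1].

Left side: [T^-1]
Right side: [T^-1]

Both sides have the same dimensions, so the equation is dimensionally consistent.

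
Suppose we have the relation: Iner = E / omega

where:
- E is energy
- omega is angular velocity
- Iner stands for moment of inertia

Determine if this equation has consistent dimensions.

No

E (energy) has dimensions [L^2 M T^-2].
omega (angular velocity) has dimensions [T^-1].
Iner (moment of inertia) has dimensions [L^2 M].

Left side: [L^2 M]
Right side: [L^2 M T^-1]

The two sides have different dimensions, so the equation is NOT dimensionally consistent.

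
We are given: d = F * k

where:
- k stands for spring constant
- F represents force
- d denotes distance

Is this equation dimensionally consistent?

No

k (spring constant) has dimensions [M T^-2].
F (force) has dimensions [L M T^-2].
d (distance) has dimensions [L].

Left side: [L]
Right side: [L M^2 T^-4]

The two sides have different dimensions, so the equation is NOT dimensionally consistent.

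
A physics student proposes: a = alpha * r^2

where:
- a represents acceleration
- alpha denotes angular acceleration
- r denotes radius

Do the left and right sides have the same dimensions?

No

a (acceleration) has dimensions [L T^-2].
alpha (angular acceleration) has dimensions [T^-2].
r (radius) has dimensions [L].

Left side: [L T^-2]
Right side: [L^2 T^-2]

The two sides have different dimensions, so the equation is NOT dimensionally consistent.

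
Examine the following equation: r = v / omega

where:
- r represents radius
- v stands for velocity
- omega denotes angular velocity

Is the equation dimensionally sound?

Yes

r (radius) has dimensions [L].
v (velocity) has dimensions [L T^-1].
omega (angular velocity) has dimensions [T^-1].

Left side: [L]
Right side: [L]

Both sides have the same dimensions, so the equation is dimensionally consistent.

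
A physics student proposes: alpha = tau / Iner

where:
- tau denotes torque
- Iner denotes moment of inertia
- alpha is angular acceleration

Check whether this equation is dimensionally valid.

Yes

tau (torque) has dimensions [L^2 M T^-2].
Iner (moment of inertia) has dimensions [L^2 M].
alpha (angular acceleration) has dimensions [T^-2].

Left side: [T^-2]
Right side: [T^-2]

Both sides have the same dimensions, so the equation is dimensionally consistent.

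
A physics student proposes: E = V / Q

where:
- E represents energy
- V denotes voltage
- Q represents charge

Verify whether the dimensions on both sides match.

No

E (energy) has dimensions [L^2 M T^-2].
V (voltage) has dimensions [I^-1 L^2 M T^-3].
Q (charge) has dimensions [I T].

Left side: [L^2 M T^-2]
Right side: [I^-2 L^2 M T^-4]

The two sides have different dimensions, so the equation is NOT dimensionally consistent.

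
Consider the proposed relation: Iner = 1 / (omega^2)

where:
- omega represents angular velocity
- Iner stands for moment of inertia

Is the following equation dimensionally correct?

No

omega (angular velocity) has dimensions [T^-1].
Iner (moment of inertia) has dimensions [L^2 M].

Left side: [L^2 M]
Right side: [T^2]

The two sides have different dimensions, so the equation is NOT dimensionally consistent.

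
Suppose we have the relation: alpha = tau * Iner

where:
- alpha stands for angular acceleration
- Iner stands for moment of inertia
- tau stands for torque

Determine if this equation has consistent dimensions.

No

alpha (angular acceleration) has dimensions [T^-2].
Iner (moment of inertia) has dimensions [L^2 M].
tau (torque) has dimensions [L^2 M T^-2].

Left side: [T^-2]
Right side: [L^4 M^2 T^-2]

The two sides have different dimensions, so the equation is NOT dimensionally consistent.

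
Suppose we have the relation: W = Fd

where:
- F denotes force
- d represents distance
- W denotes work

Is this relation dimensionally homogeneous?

Yes

F (force) has dimensions [L M T^-2].
d (distance) has dimensions [L].
W (work) has dimensions [L^2 M T^-2].

Left side: [L^2 M T^-2]
Right side: [L^2 M T^-2]

Both sides have the same dimensions, so the equation is dimensionally consistent.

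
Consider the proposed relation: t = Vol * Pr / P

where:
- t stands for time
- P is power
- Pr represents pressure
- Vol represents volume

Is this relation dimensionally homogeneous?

Yes

t (time) has dimensions [T].
P (power) has dimensions [L^2 M T^-3].
Pr (pressure) has dimensions [L^-1 M T^-2].
Vol (volume) has dimensions [L^3].

Left side: [T]
Right side: [T]

Both sides have the same dimensions, so the equation is dimensionally consistent.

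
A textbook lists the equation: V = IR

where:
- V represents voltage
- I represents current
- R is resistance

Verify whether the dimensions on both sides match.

Yes

V (voltage) has dimensions [I^-1 L^2 M T^-3].
I (current) has dimensions [I].
R (resistance) has dimensions [I^-2 L^2 M T^-3].

Left side: [I^-1 L^2 M T^-3]
Right side: [I^-1 L^2 M T^-3]

Both sides have the same dimensions, so the equation is dimensionally consistent.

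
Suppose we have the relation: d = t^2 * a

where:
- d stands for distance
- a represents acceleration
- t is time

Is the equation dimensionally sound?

Yes

d (distance) has dimensions [L].
a (acceleration) has dimensions [L T^-2].
t (time) has dimensions [T].

Left side: [L]
Right side: [L]

Both sides have the same dimensions, so the equation is dimensionally consistent.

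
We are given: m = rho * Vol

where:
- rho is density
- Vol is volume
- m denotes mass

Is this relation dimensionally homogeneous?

Yes

rho (density) has dimensions [L^-3 M].
Vol (volume) has dimensions [L^3].
m (mass) has dimensions [M].

Left side: [M]
Right side: [M]

Both sides have the same dimensions, so the equation is dimensionally consistent.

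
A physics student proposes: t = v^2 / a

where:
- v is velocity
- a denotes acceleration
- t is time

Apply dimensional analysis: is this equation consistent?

No

v (velocity) has dimensions [L T^-1].
a (acceleration) has dimensions [L T^-2].
t (time) has dimensions [T].

Left side: [T]
Right side: [L]

The two sides have different dimensions, so the equation is NOT dimensionally consistent.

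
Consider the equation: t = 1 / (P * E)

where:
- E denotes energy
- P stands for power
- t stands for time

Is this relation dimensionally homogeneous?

No

E (energy) has dimensions [L^2 M T^-2].
P (power) has dimensions [L^2 M T^-3].
t (time) has dimensions [T].

Left side: [T]
Right side: [L^-4 M^-2 T^5]

The two sides have different dimensions, so the equation is NOT dimensionally consistent.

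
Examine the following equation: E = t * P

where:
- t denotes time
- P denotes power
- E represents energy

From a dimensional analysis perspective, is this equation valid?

Yes

t (time) has dimensions [T].
P (power) has dimensions [L^2 M T^-3].
E (energy) has dimensions [L^2 M T^-2].

Left side: [L^2 M T^-2]
Right side: [L^2 M T^-2]

Both sides have the same dimensions, so the equation is dimensionally consistent.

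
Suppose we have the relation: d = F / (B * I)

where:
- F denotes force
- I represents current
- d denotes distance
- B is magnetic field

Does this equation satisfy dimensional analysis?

Yes

F (force) has dimensions [L M T^-2].
I (current) has dimensions [I].
d (distance) has dimensions [L].
B (magnetic field) has dimensions [I^-1 M T^-2].

Left side: [L]
Right side: [L]

Both sides have the same dimensions, so the equation is dimensionally consistent.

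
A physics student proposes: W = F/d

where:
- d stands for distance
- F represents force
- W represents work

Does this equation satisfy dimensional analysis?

No

d (distance) has dimensions [L].
F (force) has dimensions [L M T^-2].
W (work) has dimensions [L^2 M T^-2].

Left side: [L^2 M T^-2]
Right side: [M T^-2]

The two sides have different dimensions, so the equation is NOT dimensionally consistent.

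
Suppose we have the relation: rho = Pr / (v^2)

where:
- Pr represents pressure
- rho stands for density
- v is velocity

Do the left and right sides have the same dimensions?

Yes

Pr (pressure) has dimensions [L^-1 M T^-2].
rho (density) has dimensions [L^-3 M].
v (velocity) has dimensions [L T^-1].

Left side: [L^-3 M]
Right side: [L^-3 M]

Both sides have the same dimensions, so the equation is dimensionally consistent.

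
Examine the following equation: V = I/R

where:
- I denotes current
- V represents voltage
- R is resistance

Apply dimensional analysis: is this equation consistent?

No

I (current) has dimensions [I].
V (voltage) has dimensions [I^-1 L^2 M T^-3].
R (resistance) has dimensions [I^-2 L^2 M T^-3].

Left side: [I^-1 L^2 M T^-3]
Right side: [I^3 L^-2 M^-1 T^3]

The two sides have different dimensions, so the equation is NOT dimensionally consistent.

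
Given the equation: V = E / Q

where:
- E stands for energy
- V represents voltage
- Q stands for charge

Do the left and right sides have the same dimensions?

Yes

E (energy) has dimensions [L^2 M T^-2].
V (voltage) has dimensions [I^-1 L^2 M T^-3].
Q (charge) has dimensions [I T].

Left side: [I^-1 L^2 M T^-3]
Right side: [I^-1 L^2 M T^-3]

Both sides have the same dimensions, so the equation is dimensionally consistent.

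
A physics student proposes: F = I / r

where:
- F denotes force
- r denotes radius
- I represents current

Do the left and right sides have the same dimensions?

No

F (force) has dimensions [L M T^-2].
r (radius) has dimensions [L].
I (current) has dimensions [I].

Left side: [L M T^-2]
Right side: [I L^-1]

The two sides have different dimensions, so the equation is NOT dimensionally consistent.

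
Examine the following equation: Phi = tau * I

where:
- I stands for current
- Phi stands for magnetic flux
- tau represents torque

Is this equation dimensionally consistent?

No

I (current) has dimensions [I].
Phi (magnetic flux) has dimensions [I^-1 L^2 M T^-2].
tau (torque) has dimensions [L^2 M T^-2].

Left side: [I^-1 L^2 M T^-2]
Right side: [I L^2 M T^-2]

The two sides have different dimensions, so the equation is NOT dimensionally consistent.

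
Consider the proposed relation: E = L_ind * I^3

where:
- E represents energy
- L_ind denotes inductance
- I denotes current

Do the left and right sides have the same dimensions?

No

E (energy) has dimensions [L^2 M T^-2].
L_ind (inductance) has dimensions [I^-2 L^2 M T^-2].
I (current) has dimensions [I].

Left side: [L^2 M T^-2]
Right side: [I L^2 M T^-2]

The two sides have different dimensions, so the equation is NOT dimensionally consistent.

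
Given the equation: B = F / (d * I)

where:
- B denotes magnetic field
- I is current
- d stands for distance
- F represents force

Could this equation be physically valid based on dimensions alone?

Yes

B (magnetic field) has dimensions [I^-1 M T^-2].
I (current) has dimensions [I].
d (distance) has dimensions [L].
F (force) has dimensions [L M T^-2].

Left side: [I^-1 M T^-2]
Right side: [I^-1 M T^-2]

Both sides have the same dimensions, so the equation is dimensionally consistent.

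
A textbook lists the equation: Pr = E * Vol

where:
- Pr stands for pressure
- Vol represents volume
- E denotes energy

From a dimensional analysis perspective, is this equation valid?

No

Pr (pressure) has dimensions [L^-1 M T^-2].
Vol (volume) has dimensions [L^3].
E (energy) has dimensions [L^2 M T^-2].

Left side: [L^-1 M T^-2]
Right side: [L^5 M T^-2]

The two sides have different dimensions, so the equation is NOT dimensionally consistent.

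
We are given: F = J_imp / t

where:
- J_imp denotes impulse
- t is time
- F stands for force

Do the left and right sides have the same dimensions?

Yes

J_imp (impulse) has dimensions [L M T^-1].
t (time) has dimensions [T].
F (force) has dimensions [L M T^-2].

Left side: [L M T^-2]
Right side: [L M T^-2]

Both sides have the same dimensions, so the equation is dimensionally consistent.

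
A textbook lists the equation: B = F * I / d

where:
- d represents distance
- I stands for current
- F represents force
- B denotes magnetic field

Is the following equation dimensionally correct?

No

d (distance) has dimensions [L].
I (current) has dimensions [I].
F (force) has dimensions [L M T^-2].
B (magnetic field) has dimensions [I^-1 M T^-2].

Left side: [I^-1 M T^-2]
Right side: [I M T^-2]

The two sides have different dimensions, so the equation is NOT dimensionally consistent.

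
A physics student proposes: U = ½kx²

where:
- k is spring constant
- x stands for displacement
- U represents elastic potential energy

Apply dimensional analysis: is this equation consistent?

Yes

k (spring constant) has dimensions [M T^-2].
x (displacement) has dimensions [L].
U (elastic potential energy) has dimensions [L^2 M T^-2].

Left side: [L^2 M T^-2]
Right side: [L^2 M T^-2]

Both sides have the same dimensions, so the equation is dimensionally consistent.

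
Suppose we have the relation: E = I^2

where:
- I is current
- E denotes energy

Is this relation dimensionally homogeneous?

No

I (current) has dimensions [I].
E (energy) has dimensions [L^2 M T^-2].

Left side: [L^2 M T^-2]
Right side: [I^2]

The two sides have different dimensions, so the equation is NOT dimensionally consistent.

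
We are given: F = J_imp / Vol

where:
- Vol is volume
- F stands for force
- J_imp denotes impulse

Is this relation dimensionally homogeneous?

No

Vol (volume) has dimensions [L^3].
F (force) has dimensions [L M T^-2].
J_imp (impulse) has dimensions [L M T^-1].

Left side: [L M T^-2]
Right side: [L^-2 M T^-1]

The two sides have different dimensions, so the equation is NOT dimensionally consistent.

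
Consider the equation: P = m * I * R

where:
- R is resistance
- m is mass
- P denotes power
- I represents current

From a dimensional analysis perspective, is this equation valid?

No

R (resistance) has dimensions [I^-2 L^2 M T^-3].
m (mass) has dimensions [M].
P (power) has dimensions [L^2 M T^-3].
I (current) has dimensions [I].

Left side: [L^2 M T^-3]
Right side: [I^-1 L^2 M^2 T^-3]

The two sides have different dimensions, so the equation is NOT dimensionally consistent.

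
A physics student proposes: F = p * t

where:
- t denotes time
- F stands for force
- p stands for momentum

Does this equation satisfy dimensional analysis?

No

t (time) has dimensions [T].
F (force) has dimensions [L M T^-2].
p (momentum) has dimensions [L M T^-1].

Left side: [L M T^-2]
Right side: [L M]

The two sides have different dimensions, so the equation is NOT dimensionally consistent.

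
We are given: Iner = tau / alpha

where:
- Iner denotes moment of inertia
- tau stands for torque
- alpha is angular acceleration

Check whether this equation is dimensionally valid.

Yes

Iner (moment of inertia) has dimensions [L^2 M].
tau (torque) has dimensions [L^2 M T^-2].
alpha (angular acceleration) has dimensions [T^-2].

Left side: [L^2 M]
Right side: [L^2 M]

Both sides have the same dimensions, so the equation is dimensionally consistent.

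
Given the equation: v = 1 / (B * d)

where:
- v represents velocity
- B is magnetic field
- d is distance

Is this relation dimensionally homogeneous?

No

v (velocity) has dimensions [L T^-1].
B (magnetic field) has dimensions [I^-1 M T^-2].
d (distance) has dimensions [L].

Left side: [L T^-1]
Right side: [I L^-1 M^-1 T^2]

The two sides have different dimensions, so the equation is NOT dimensionally consistent.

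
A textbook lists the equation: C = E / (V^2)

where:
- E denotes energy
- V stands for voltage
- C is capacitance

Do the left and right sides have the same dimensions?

Yes

E (energy) has dimensions [L^2 M T^-2].
V (voltage) has dimensions [I^-1 L^2 M T^-3].
C (capacitance) has dimensions [I^2 L^-2 M^-1 T^4].

Left side: [I^2 L^-2 M^-1 T^4]
Right side: [I^2 L^-2 M^-1 T^4]

Both sides have the same dimensions, so the equation is dimensionally consistent.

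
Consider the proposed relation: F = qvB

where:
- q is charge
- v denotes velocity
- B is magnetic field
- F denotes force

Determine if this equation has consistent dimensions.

Yes

q (charge) has dimensions [I T].
v (velocity) has dimensions [L T^-1].
B (magnetic field) has dimensions [I^-1 M T^-2].
F (force) has dimensions [L M T^-2].

Left side: [L M T^-2]
Right side: [L M T^-2]

Both sides have the same dimensions, so the equation is dimensionally consistent.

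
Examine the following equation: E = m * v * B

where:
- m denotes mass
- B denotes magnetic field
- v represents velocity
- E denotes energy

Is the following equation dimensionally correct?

No

m (mass) has dimensions [M].
B (magnetic field) has dimensions [I^-1 M T^-2].
v (velocity) has dimensions [L T^-1].
E (energy) has dimensions [L^2 M T^-2].

Left side: [L^2 M T^-2]
Right side: [I^-1 L M^2 T^-3]

The two sides have different dimensions, so the equation is NOT dimensionally consistent.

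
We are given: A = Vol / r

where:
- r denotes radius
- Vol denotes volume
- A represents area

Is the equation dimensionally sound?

Yes

r (radius) has dimensions [L].
Vol (volume) has dimensions [L^3].
A (area) has dimensions [L^2].

Left side: [L^2]
Right side: [L^2]

Both sides have the same dimensions, so the equation is dimensionally consistent.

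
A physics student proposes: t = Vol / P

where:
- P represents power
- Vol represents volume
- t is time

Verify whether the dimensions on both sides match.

No

P (power) has dimensions [L^2 M T^-3].
Vol (volume) has dimensions [L^3].
t (time) has dimensions [T].

Left side: [T]
Right side: [L M^-1 T^3]

The two sides have different dimensions, so the equation is NOT dimensionally consistent.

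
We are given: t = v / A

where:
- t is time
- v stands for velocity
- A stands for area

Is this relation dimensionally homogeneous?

No

t (time) has dimensions [T].
v (velocity) has dimensions [L T^-1].
A (area) has dimensions [L^2].

Left side: [T]
Right side: [L^-1 T^-1]

The two sides have different dimensions, so the equation is NOT dimensionally consistent.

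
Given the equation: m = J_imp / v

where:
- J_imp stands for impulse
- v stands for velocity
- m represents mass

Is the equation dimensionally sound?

Yes

J_imp (impulse) has dimensions [L M T^-1].
v (velocity) has dimensions [L T^-1].
m (mass) has dimensions [M].

Left side: [M]
Right side: [M]

Both sides have the same dimensions, so the equation is dimensionally consistent.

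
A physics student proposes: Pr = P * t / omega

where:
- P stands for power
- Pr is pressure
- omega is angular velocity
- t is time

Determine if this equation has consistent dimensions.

No

P (power) has dimensions [L^2 M T^-3].
Pr (pressure) has dimensions [L^-1 M T^-2].
omega (angular velocity) has dimensions [T^-1].
t (time) has dimensions [T].

Left side: [L^-1 M T^-2]
Right side: [L^2 M T^-1]

The two sides have different dimensions, so the equation is NOT dimensionally consistent.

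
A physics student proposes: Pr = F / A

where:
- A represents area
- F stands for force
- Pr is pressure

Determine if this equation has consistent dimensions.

Yes

A (area) has dimensions [L^2].
F (force) has dimensions [L M T^-2].
Pr (pressure) has dimensions [L^-1 M T^-2].

Left side: [L^-1 M T^-2]
Right side: [L^-1 M T^-2]

Both sides have the same dimensions, so the equation is dimensionally consistent.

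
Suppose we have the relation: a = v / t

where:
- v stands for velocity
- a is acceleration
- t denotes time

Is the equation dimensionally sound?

Yes

v (velocity) has dimensions [L T^-1].
a (acceleration) has dimensions [L T^-2].
t (time) has dimensions [T].

Left side: [L T^-2]
Right side: [L T^-2]

Both sides have the same dimensions, so the equation is dimensionally consistent.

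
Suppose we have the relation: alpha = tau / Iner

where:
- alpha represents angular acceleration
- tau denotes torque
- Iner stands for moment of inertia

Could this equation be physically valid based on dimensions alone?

Yes

alpha (angular acceleration) has dimensions [T^-2].
tau (torque) has dimensions [L^2 M T^-2].
Iner (moment of inertia) has dimensions [L^2 M].

Left side: [T^-2]
Right side: [T^-2]

Both sides have the same dimensions, so the equation is dimensionally consistent.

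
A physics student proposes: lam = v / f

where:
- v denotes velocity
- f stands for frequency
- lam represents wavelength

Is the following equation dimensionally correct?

Yes

v (velocity) has dimensions [L T^-1].
f (frequency) has dimensions [T^-1].
lam (wavelength) has dimensions [L].

Left side: [L]
Right side: [L]

Both sides have the same dimensions, so the equation is dimensionally consistent.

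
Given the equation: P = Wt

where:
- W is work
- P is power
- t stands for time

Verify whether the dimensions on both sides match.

No

W (work) has dimensions [L^2 M T^-2].
P (power) has dimensions [L^2 M T^-3].
t (time) has dimensions [T].

Left side: [L^2 M T^-3]
Right side: [L^2 M T^-1]

The two sides have different dimensions, so the equation is NOT dimensionally consistent.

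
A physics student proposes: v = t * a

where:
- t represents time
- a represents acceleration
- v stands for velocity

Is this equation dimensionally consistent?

Yes

t (time) has dimensions [T].
a (acceleration) has dimensions [L T^-2].
v (velocity) has dimensions [L T^-1].

Left side: [L T^-1]
Right side: [L T^-1]

Both sides have the same dimensions, so the equation is dimensionally consistent.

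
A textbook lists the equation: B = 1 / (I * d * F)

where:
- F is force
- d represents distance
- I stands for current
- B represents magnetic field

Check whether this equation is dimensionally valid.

No

F (force) has dimensions [L M T^-2].
d (distance) has dimensions [L].
I (current) has dimensions [I].
B (magnetic field) has dimensions [I^-1 M T^-2].

Left side: [I^-1 M T^-2]
Right side: [I^-1 L^-2 M^-1 T^2]

The two sides have different dimensions, so the equation is NOT dimensionally consistent.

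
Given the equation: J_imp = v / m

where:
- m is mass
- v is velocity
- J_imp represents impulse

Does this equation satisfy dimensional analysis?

No

m (mass) has dimensions [M].
v (velocity) has dimensions [L T^-1].
J_imp (impulse) has dimensions [L M T^-1].

Left side: [L M T^-1]
Right side: [L M^-1 T^-1]

The two sides have different dimensions, so the equation is NOT dimensionally consistent.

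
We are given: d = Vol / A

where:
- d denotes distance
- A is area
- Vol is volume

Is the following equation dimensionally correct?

Yes

d (distance) has dimensions [L].
A (area) has dimensions [L^2].
Vol (volume) has dimensions [L^3].

Left side: [L]
Right side: [L]

Both sides have the same dimensions, so the equation is dimensionally consistent.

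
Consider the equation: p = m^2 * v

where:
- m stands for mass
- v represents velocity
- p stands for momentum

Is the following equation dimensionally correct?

No

m (mass) has dimensions [M].
v (velocity) has dimensions [L T^-1].
p (momentum) has dimensions [L M T^-1].

Left side: [L M T^-1]
Right side: [L M^2 T^-1]

The two sides have different dimensions, so the equation is NOT dimensionally consistent.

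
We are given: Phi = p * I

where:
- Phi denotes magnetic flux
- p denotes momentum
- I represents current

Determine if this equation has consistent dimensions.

No

Phi (magnetic flux) has dimensions [I^-1 L^2 M T^-2].
p (momentum) has dimensions [L M T^-1].
I (current) has dimensions [I].

Left side: [I^-1 L^2 M T^-2]
Right side: [I L M T^-1]

The two sides have different dimensions, so the equation is NOT dimensionally consistent.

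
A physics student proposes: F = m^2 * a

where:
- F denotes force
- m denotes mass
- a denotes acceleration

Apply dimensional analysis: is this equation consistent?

No

F (force) has dimensions [L M T^-2].
m (mass) has dimensions [M].
a (acceleration) has dimensions [L T^-2].

Left side: [L M T^-2]
Right side: [L M^2 T^-2]

The two sides have different dimensions, so the equation is NOT dimensionally consistent.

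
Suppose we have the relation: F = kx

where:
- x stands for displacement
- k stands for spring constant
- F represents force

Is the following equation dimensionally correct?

Yes

x (displacement) has dimensions [L].
k (spring constant) has dimensions [M T^-2].
F (force) has dimensions [L M T^-2].

Left side: [L M T^-2]
Right side: [L M T^-2]

Both sides have the same dimensions, so the equation is dimensionally consistent.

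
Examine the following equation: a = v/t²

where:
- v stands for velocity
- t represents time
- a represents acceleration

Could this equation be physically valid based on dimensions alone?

No

v (velocity) has dimensions [L T^-1].
t (time) has dimensions [T].
a (acceleration) has dimensions [L T^-2].

Left side: [L T^-2]
Right side: [L T^-3]

The two sides have different dimensions, so the equation is NOT dimensionally consistent.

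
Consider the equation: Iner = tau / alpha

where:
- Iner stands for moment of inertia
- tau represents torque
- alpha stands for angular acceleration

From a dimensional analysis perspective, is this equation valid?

Yes

Iner (moment of inertia) has dimensions [L^2 M].
tau (torque) has dimensions [L^2 M T^-2].
alpha (angular acceleration) has dimensions [T^-2].

Left side: [L^2 M]
Right side: [L^2 M]

Both sides have the same dimensions, so the equation is dimensionally consistent.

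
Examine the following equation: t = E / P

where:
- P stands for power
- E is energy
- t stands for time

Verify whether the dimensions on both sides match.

Yes

P (power) has dimensions [L^2 M T^-3].
E (energy) has dimensions [L^2 M T^-2].
t (time) has dimensions [T].

Left side: [T]
Right side: [T]

Both sides have the same dimensions, so the equation is dimensionally consistent.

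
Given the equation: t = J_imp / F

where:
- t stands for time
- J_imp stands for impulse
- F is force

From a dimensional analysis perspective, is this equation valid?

Yes

t (time) has dimensions [T].
J_imp (impulse) has dimensions [L M T^-1].
F (force) has dimensions [L M T^-2].

Left side: [T]
Right side: [T]

Both sides have the same dimensions, so the equation is dimensionally consistent.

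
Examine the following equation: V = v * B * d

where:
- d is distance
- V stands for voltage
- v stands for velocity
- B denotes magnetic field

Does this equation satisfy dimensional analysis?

Yes

d (distance) has dimensions [L].
V (voltage) has dimensions [I^-1 L^2 M T^-3].
v (velocity) has dimensions [L T^-1].
B (magnetic field) has dimensions [I^-1 M T^-2].

Left side: [I^-1 L^2 M T^-3]
Right side: [I^-1 L^2 M T^-3]

Both sides have the same dimensions, so the equation is dimensionally consistent.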